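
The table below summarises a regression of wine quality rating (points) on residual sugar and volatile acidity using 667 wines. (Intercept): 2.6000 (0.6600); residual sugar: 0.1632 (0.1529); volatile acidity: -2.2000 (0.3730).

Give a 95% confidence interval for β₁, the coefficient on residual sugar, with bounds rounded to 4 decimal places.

(-0.1370, 0.4634)

Read off: b = 0.1632, SE = 0.1529 for residual sugar.
df = n − k − 1 = 667 − 2 − 1 = 664.
t* = t_{0.025, 664} = 1.963543.
Margin = t* × SE = 1.963543 × 0.1529 = 0.300226.
CI: 0.1632 ± 0.300226 → (-0.1370, 0.4634).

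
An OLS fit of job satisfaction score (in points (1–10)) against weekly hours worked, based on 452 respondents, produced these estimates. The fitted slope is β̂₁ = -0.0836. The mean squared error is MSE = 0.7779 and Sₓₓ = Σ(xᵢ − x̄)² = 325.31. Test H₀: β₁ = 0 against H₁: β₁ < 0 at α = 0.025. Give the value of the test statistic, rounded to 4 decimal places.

SE(β̂₁) = √(MSE/Sₓₓ) = √(0.7779/325.31) = 0.0489005.
t = -0.0836 / 0.0489005 = -1.7096.
df = n − 2 = 450.
One-sided p ≈ 0.0440, which is ≥ 0.025, so fail to reject H₀.
The data do not give significant evidence that the true slope on weekly hours worked is negative.

t = -1.7096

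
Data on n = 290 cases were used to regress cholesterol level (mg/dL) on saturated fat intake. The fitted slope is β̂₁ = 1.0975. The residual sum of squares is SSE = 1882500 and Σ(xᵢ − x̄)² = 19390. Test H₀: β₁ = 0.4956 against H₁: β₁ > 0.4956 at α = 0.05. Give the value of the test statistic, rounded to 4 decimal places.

MSE = SSE/(n − 2) = 1882500/288 = 6536.46.
SE(β̂₁) = √(MSE/Sₓₓ) = √(6536.46/19390) = 0.580607.
t = (1.0975 − 0.4956) / 0.580607 = 1.0367.
df = n − 2 = 288.
One-sided p ≈ 0.1504, which is ≥ 0.05, so fail to reject H₀.
The data do not give significant evidence that the true slope on saturated fat intake exceeds 0.4956 mg/dL per unit.

t = 1.0367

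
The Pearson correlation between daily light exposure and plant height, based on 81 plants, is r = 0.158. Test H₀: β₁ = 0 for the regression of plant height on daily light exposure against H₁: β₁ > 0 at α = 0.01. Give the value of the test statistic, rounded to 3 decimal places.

t = r·√(n − 2)/√(1 − r²) = 0.158·√79/√0.975036 = 1.422.
df = n − 2 = 79.
One-sided p ≈ 0.0795, which is ≥ 0.01, so fail to reject H₀.
The data do not give significant evidence of a linear association between daily light exposure and plant height.

t = 1.422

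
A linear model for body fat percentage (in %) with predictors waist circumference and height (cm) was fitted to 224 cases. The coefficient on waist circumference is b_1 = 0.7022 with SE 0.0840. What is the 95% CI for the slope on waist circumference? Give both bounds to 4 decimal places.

df = n − k − 1 = 224 − 2 − 1 = 221.
t* = t_{0.025, 221} = 1.970756.
Margin = t* × SE = 1.970756 × 0.0840 = 0.165544.
CI: 0.7022 ± 0.165544 → (0.5367, 0.8677).
With 95% confidence, each one-unit increase in waist circumference is associated with a change of between 0.5367 and 0.8677 % in body fat percentage, holding the other predictors fixed.

(0.5367, 0.8677)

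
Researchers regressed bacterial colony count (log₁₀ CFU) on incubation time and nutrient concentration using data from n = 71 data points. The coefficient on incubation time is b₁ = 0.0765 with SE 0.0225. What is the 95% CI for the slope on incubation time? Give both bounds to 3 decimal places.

(0.032, 0.121)

df = n − k − 1 = 71 − 2 − 1 = 68.
t* = t_{0.025, 68} = 1.995469.
Margin = t* × SE = 1.995469 × 0.0225 = 0.04490.
CI: 0.0765 ± 0.04490 → (0.032, 0.121).
With 95% confidence, each one-unit increase in incubation time is associated with a change of between 0.032 and 0.121 log₁₀ CFU in bacterial colony count, holding the other predictors fixed.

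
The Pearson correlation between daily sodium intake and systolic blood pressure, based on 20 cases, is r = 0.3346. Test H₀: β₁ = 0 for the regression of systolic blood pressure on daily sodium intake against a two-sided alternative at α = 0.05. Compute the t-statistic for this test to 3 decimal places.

t = r·√(n − 2)/√(1 − r²) = 0.3346·√18/√0.888043 = 1.506.
df = n − 2 = 18.
Two-sided p ≈ 0.1493, which is ≥ 0.05, so fail to reject H₀.
The data do not give significant evidence of a linear association between daily sodium intake and systolic blood pressure.

t = 1.506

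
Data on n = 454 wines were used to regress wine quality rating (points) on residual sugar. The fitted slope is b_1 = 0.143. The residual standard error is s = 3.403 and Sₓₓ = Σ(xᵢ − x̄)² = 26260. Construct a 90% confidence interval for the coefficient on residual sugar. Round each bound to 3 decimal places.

SE(b_1) = s/√Sₓₓ = 3.403/√26260 = 0.0209998.
df = n − 2 = 452.
t* = t_{0.05, 452} = 1.648232.
Margin = t* × SE = 1.648232 × 0.0209998 = 0.03461.
CI: 0.143 ± 0.03461 → (0.108, 0.178).
With 90% confidence, each one-unit increase in residual sugar is associated with a change of between 0.108 and 0.178 points in wine quality rating.

(0.108, 0.178)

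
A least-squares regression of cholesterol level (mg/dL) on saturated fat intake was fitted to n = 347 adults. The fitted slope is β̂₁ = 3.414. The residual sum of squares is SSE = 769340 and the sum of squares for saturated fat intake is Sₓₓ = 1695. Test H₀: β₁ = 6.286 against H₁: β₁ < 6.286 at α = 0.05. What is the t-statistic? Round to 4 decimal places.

t = -2.5039

MSE = SSE/(n − 2) = 769340/345 = 2229.97.
SE(β̂₁) = √(MSE/Sₓₓ) = √(2229.97/1695) = 1.147.
t = (3.414 − 6.286) / 1.147 = -2.5039.
df = n − 2 = 345.
One-sided p ≈ 0.0064, which is < 0.05, so reject H₀.
There is evidence that the true slope on saturated fat intake is below 6.286 mg/dL per unit.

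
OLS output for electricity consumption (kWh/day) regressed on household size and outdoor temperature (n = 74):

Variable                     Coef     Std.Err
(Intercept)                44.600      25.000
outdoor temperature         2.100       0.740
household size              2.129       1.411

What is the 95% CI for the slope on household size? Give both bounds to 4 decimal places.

Read off: b = 2.129, SE = 1.411 for household size.
df = n − k − 1 = 74 − 2 − 1 = 71.
t* = t_{0.025, 71} = 1.993943.
Margin = t* × SE = 1.993943 × 1.411 = 2.813454.
CI: 2.129 ± 2.813454 → (-0.6845, 4.9425).

(-0.6845, 4.9425)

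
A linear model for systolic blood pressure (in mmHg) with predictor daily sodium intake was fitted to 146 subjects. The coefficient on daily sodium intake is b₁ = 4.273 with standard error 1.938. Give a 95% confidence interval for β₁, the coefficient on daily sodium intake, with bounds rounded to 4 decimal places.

df = n − 2 = 146 − 2 = 144.
t* = t_{0.025, 144} = 1.976575.
Margin = t* × SE = 1.976575 × 1.938 = 3.830602.
CI: 4.273 ± 3.830602 → (0.4424, 8.1036).
With 95% confidence, each one-unit increase in daily sodium intake is associated with a change of between 0.4424 and 8.1036 mmHg in systolic blood pressure.

(0.4424, 8.1036)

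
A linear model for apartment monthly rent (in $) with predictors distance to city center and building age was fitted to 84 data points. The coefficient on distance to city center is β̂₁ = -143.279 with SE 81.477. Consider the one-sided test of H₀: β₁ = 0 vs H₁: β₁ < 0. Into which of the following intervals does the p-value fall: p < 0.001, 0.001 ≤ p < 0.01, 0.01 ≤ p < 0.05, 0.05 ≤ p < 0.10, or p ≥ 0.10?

0.01 ≤ p < 0.05

t = -143.279 / 81.477 = -1.759.
df = n − k − 1 = 84 − 2 − 1 = 81.
One-sided p = P(T_{81} < t) ≈ 0.0412.
So 0.01 ≤ p < 0.05.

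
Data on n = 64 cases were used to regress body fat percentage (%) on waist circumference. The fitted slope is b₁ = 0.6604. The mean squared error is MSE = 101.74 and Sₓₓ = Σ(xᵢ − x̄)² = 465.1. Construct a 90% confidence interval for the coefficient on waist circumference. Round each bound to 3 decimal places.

SE(b₁) = √(MSE/Sₓₓ) = √(101.74/465.1) = 0.467706.
df = n − 2 = 62.
t* = t_{0.05, 62} = 1.669804.
Margin = t* × SE = 1.669804 × 0.467706 = 0.78098.
CI: 0.6604 ± 0.78098 → (-0.121, 1.441).
With 90% confidence, each one-unit increase in waist circumference is associated with a change of between -0.121 and 1.441 % in body fat percentage.

(-0.121, 1.441)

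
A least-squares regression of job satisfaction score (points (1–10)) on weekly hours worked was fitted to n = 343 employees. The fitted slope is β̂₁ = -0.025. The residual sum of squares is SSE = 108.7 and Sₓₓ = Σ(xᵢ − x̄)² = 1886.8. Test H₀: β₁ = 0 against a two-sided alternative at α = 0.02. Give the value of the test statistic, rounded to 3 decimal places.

MSE = SSE/(n − 2) = 108.7/341 = 0.318768.
SE(β̂₁) = √(MSE/Sₓₓ) = √(0.318768/1886.8) = 0.0129979.
t = -0.025 / 0.0129979 = -1.923.
df = n − 2 = 341.
Two-sided p ≈ 0.0553, which is ≥ 0.02, so fail to reject H₀.
The data do not give significant evidence of an association between weekly hours worked and job satisfaction score.

t = -1.923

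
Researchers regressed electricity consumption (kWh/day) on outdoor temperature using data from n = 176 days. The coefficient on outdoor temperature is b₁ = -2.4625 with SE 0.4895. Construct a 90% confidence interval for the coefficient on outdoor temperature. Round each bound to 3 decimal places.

df = n − 2 = 176 − 2 = 174.
t* = t_{0.05, 174} = 1.653658.
Margin = t* × SE = 1.653658 × 0.4895 = 0.80947.
CI: -2.4625 ± 0.80947 → (-3.272, -1.653).
With 90% confidence, each one-unit increase in outdoor temperature is associated with a change of between -3.272 and -1.653 kWh/day in electricity consumption.

(-3.272, -1.653)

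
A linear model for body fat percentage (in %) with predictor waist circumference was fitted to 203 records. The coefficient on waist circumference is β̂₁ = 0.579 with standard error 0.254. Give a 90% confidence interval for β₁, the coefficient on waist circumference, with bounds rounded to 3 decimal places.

(0.159, 0.999)

df = n − 2 = 203 − 2 = 201.
t* = t_{0.05, 201} = 1.65247.
Margin = t* × SE = 1.65247 × 0.254 = 0.41973.
CI: 0.579 ± 0.41973 → (0.159, 0.999).
With 90% confidence, each one-unit increase in waist circumference is associated with a change of between 0.159 and 0.999 % in body fat percentage.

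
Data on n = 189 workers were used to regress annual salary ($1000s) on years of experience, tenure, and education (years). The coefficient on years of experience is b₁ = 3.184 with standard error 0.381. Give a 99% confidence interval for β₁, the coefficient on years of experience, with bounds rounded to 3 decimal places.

(2.192, 4.176)

df = n − k − 1 = 189 − 3 − 1 = 185.
t* = t_{0.005, 185} = 2.602665.
Margin = t* × SE = 2.602665 × 0.381 = 0.99162.
CI: 3.184 ± 0.99162 → (2.192, 4.176).
With 99% confidence, each one-unit increase in years of experience is associated with a change of between 2.192 and 4.176 $1000s in annual salary, holding the other predictors fixed.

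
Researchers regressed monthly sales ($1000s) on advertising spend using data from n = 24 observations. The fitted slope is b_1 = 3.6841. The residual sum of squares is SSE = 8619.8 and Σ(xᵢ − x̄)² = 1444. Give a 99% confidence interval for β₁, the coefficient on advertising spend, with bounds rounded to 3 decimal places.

MSE = SSE/(n − 2) = 8619.8/22 = 391.809.
SE(b_1) = √(MSE/Sₓₓ) = √(391.809/1444) = 0.520899.
df = n − 2 = 22.
t* = t_{0.005, 22} = 2.818756.
Margin = t* × SE = 2.818756 × 0.520899 = 1.46829.
CI: 3.6841 ± 1.46829 → (2.216, 5.152).
With 99% confidence, each one-unit increase in advertising spend is associated with a change of between 2.216 and 5.152 $1000s in monthly sales.

(2.216, 5.152)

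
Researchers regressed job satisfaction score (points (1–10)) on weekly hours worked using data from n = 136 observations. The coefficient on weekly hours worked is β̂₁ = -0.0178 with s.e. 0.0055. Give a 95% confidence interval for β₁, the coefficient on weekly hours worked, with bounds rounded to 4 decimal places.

(-0.0287, -0.0069)

df = n − 2 = 136 − 2 = 134.
t* = t_{0.025, 134} = 1.977826.
Margin = t* × SE = 1.977826 × 0.0055 = 0.010878.
CI: -0.0178 ± 0.010878 → (-0.0287, -0.0069).
With 95% confidence, each one-unit increase in weekly hours worked is associated with a change of between -0.0287 and -0.0069 points (1–10) in job satisfaction score.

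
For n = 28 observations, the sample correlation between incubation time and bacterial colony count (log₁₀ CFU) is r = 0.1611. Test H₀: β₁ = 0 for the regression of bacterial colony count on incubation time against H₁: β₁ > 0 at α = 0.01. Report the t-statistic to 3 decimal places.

t = r·√(n − 2)/√(1 − r²) = 0.1611·√26/√0.974047 = 0.832.
df = n − 2 = 26.
One-sided p ≈ 0.2064, which is ≥ 0.01, so fail to reject H₀.
The data do not give significant evidence of a linear association between incubation time and bacterial colony count.

t = 0.832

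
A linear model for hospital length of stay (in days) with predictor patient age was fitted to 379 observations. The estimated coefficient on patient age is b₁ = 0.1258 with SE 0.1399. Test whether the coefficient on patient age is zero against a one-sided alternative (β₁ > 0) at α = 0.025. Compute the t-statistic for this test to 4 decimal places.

t = 0.8992

H₀: β₁ = 0 vs H₁: β₁ > 0.
t = (b₁ − β₁⁰)/SE = 0.1258 / 0.1399 = 0.8992.
df = n − 2 = 379 − 2 = 377.
One-sided p ≈ 0.1846, which is ≥ 0.025, so fail to reject H₀.
The data do not give significant evidence that the true slope on patient age is positive.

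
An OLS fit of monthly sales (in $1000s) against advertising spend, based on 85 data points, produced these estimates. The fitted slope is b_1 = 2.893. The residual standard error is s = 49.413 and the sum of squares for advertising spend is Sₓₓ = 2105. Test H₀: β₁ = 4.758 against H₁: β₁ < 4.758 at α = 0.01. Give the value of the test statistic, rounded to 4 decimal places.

SE(b_1) = s/√Sₓₓ = 49.413/√2105 = 1.077.
t = (2.893 − 4.758) / 1.077 = -1.7317.
df = n − 2 = 83.
One-sided p ≈ 0.0435, which is ≥ 0.01, so fail to reject H₀.
The data do not give significant evidence that the true slope on advertising spend is below 4.758 $1000s per unit.

t = -1.7317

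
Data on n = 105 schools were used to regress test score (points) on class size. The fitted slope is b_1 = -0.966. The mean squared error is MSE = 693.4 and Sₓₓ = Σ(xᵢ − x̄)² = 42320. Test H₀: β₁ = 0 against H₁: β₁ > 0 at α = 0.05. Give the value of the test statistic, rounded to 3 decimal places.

t = -7.547

SE(b_1) = √(MSE/Sₓₓ) = √(693.4/42320) = 0.128003.
t = -0.966 / 0.128003 = -7.547.
df = n − 2 = 103.
One-sided p ≈ 1.0000, which is ≥ 0.05, so fail to reject H₀.
The data do not give significant evidence that the true slope on class size is positive.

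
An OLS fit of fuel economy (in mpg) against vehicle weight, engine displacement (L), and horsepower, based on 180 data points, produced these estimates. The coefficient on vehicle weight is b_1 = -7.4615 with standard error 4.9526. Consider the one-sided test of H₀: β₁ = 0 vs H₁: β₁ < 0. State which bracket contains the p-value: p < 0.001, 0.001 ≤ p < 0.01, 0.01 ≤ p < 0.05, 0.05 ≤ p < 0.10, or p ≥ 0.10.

0.05 ≤ p < 0.10

t = -7.4615 / 4.9526 = -1.507.
df = n − k − 1 = 180 − 3 − 1 = 176.
One-sided p = P(T_{176} < t) ≈ 0.0669.
So 0.05 ≤ p < 0.10.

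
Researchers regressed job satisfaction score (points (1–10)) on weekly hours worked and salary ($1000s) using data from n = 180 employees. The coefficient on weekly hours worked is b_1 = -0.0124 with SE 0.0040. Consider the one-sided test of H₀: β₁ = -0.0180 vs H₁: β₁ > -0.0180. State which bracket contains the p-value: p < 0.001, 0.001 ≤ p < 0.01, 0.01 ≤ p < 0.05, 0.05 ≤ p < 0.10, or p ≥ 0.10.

0.05 ≤ p < 0.10

t = (-0.0124 − (-0.0180)) / 0.0040 = 1.400.
df = n − k − 1 = 180 − 2 − 1 = 177.
One-sided p = P(T_{177} > t) ≈ 0.0816.
So 0.05 ≤ p < 0.10.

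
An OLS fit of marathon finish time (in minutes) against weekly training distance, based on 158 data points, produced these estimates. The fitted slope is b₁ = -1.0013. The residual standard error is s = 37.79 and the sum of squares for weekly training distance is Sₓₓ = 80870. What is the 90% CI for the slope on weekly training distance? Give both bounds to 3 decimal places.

SE(b₁) = s/√Sₓₓ = 37.79/√80870 = 0.132887.
df = n − 2 = 156.
t* = t_{0.05, 156} = 1.65468.
Margin = t* × SE = 1.65468 × 0.132887 = 0.21989.
CI: -1.0013 ± 0.21989 → (-1.221, -0.781).
With 90% confidence, each one-unit increase in weekly training distance is associated with a change of between -1.221 and -0.781 minutes in marathon finish time.

(-1.221, -0.781)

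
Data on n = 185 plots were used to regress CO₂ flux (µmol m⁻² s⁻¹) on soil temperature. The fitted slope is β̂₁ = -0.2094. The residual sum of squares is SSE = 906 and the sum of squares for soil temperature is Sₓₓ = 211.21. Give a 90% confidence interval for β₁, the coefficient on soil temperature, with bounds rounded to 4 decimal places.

(-0.4625, 0.0437)

MSE = SSE/(n − 2) = 906/183 = 4.95082.
SE(β̂₁) = √(MSE/Sₓₓ) = √(4.95082/211.21) = 0.153102.
df = n − 2 = 183.
t* = t_{0.05, 183} = 1.653223.
Margin = t* × SE = 1.653223 × 0.153102 = 0.253112.
CI: -0.2094 ± 0.253112 → (-0.4625, 0.0437).
With 90% confidence, each one-unit increase in soil temperature is associated with a change of between -0.4625 and 0.0437 µmol m⁻² s⁻¹ in CO₂ flux.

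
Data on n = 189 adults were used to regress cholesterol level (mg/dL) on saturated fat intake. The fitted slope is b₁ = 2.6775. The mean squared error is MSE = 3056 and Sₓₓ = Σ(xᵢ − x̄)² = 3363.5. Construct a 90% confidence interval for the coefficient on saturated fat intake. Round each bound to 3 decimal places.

SE(b₁) = √(MSE/Sₓₓ) = √(3056/3363.5) = 0.953193.
df = n − 2 = 187.
t* = t_{0.05, 187} = 1.653043.
Margin = t* × SE = 1.653043 × 0.953193 = 1.57567.
CI: 2.6775 ± 1.57567 → (1.102, 4.253).
With 90% confidence, each one-unit increase in saturated fat intake is associated with a change of between 1.102 and 4.253 mg/dL in cholesterol level.

(1.102, 4.253)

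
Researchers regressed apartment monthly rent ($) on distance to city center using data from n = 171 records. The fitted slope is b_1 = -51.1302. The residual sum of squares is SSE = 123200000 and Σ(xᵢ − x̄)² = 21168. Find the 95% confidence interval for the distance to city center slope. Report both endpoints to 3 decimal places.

(-62.715, -39.545)

MSE = SSE/(n − 2) = 123200000/169 = 728994.
SE(b_1) = √(MSE/Sₓₓ) = √(728994/21168) = 5.86843.
df = n − 2 = 169.
t* = t_{0.025, 169} = 1.9741.
Margin = t* × SE = 1.9741 × 5.86843 = 11.58487.
CI: -51.1302 ± 11.58487 → (-62.715, -39.545).
With 95% confidence, each one-unit increase in distance to city center is associated with a change of between -62.715 and -39.545 $ in apartment monthly rent.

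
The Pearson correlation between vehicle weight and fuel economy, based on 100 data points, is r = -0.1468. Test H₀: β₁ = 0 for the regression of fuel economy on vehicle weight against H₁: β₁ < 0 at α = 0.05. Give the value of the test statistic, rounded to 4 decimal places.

t = -1.4692

t = r·√(n − 2)/√(1 − r²) = -0.1468·√98/√0.97845 = -1.4692.
df = n − 2 = 98.
One-sided p ≈ 0.0725, which is ≥ 0.05, so fail to reject H₀.
The data do not give significant evidence of a linear association between vehicle weight and fuel economy.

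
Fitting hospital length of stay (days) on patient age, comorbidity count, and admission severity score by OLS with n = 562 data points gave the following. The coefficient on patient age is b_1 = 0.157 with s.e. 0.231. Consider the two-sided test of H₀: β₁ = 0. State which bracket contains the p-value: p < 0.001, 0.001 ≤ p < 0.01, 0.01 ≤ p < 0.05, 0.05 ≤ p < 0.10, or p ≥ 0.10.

p ≥ 0.10

t = 0.157 / 0.231 = 0.680.
df = n − k − 1 = 562 − 3 − 1 = 558.
Two-sided p = 2·P(T_{558} > |t|) ≈ 0.4970.
So p ≥ 0.10.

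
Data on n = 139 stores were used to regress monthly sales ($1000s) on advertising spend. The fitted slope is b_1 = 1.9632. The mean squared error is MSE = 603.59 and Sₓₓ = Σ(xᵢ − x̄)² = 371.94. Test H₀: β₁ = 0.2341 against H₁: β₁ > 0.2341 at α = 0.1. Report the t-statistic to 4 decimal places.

SE(b_1) = √(MSE/Sₓₓ) = √(603.59/371.94) = 1.2739.
t = (1.9632 − 0.2341) / 1.2739 = 1.3573.
df = n − 2 = 137.
One-sided p ≈ 0.0885, which is < 0.1, so reject H₀.
There is evidence that the true slope on advertising spend exceeds 0.2341 $1000s per unit.

t = 1.3573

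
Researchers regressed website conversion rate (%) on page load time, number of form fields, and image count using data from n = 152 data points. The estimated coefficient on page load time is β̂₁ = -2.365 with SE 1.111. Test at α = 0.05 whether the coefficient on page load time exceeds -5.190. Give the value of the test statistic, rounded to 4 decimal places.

H₀: β₁ = -5.190 vs H₁: β₁ > -5.190.
t = (β̂₁ − β₁⁰)/SE = (-2.365 − (-5.190)) / 1.111 = 2.5428.
df = n − k − 1 = 152 − 3 − 1 = 148.
One-sided p ≈ 0.0060, which is < 0.05, so reject H₀.
There is evidence that the true slope on page load time exceeds -5.190 % per unit, holding the other predictors fixed.

t = 2.5428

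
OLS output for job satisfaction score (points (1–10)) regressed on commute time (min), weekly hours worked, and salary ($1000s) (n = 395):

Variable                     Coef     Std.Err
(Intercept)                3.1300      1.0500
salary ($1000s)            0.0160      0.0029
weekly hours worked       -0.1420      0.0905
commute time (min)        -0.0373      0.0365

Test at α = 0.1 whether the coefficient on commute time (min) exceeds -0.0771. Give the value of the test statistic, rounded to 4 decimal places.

Read off: b = -0.0373, SE = 0.0365 for commute time (min).
H₀: β₁ = -0.0771 vs H₁: β₁ > -0.0771.
t = (-0.0373 − (-0.0771)) / 0.0365 = 1.0904.
df = n − k − 1 = 395 − 3 − 1 = 391.
One-sided p ≈ 0.1381, which is ≥ 0.1, so fail to reject H₀.
The data do not give significant evidence that the true slope on commute time (min) exceeds -0.0771 points (1–10) per unit, holding the other predictors fixed.

t = 1.0904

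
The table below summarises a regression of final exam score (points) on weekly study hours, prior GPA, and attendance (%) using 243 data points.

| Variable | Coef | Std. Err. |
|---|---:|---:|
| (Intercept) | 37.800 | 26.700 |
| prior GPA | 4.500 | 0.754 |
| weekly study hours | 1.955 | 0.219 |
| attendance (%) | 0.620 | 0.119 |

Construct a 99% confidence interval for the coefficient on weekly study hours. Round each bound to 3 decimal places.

Read off: b = 1.955, SE = 0.219 for weekly study hours.
df = n − k − 1 = 243 − 3 − 1 = 239.
t* = t_{0.005, 239} = 2.596556.
Margin = t* × SE = 2.596556 × 0.219 = 0.56865.
CI: 1.955 ± 0.56865 → (1.386, 2.524).

(1.386, 2.524)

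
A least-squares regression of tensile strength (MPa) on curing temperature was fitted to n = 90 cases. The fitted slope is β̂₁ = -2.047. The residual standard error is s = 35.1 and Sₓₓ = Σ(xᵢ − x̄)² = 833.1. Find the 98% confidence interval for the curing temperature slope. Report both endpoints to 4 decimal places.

(-4.9284, 0.8344)

SE(β̂₁) = s/√Sₓₓ = 35.1/√833.1 = 1.21607.
df = n − 2 = 88.
t* = t_{0.01, 88} = 2.369472.
Margin = t* × SE = 2.369472 × 1.21607 = 2.881444.
CI: -2.047 ± 2.881444 → (-4.9284, 0.8344).
With 98% confidence, each one-unit increase in curing temperature is associated with a change of between -4.9284 and 0.8344 MPa in tensile strength.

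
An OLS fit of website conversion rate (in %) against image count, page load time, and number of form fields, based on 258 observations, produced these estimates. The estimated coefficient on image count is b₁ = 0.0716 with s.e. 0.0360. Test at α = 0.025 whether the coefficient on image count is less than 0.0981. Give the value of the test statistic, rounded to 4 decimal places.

H₀: β₁ = 0.0981 vs H₁: β₁ < 0.0981.
t = (b₁ − β₁⁰)/SE = (0.0716 − 0.0981) / 0.0360 = -0.7361.
df = n − k − 1 = 258 − 3 − 1 = 254.
One-sided p ≈ 0.2312, which is ≥ 0.025, so fail to reject H₀.
The data do not give significant evidence that the true slope on image count is below 0.0981 % per unit, holding the other predictors fixed.

t = -0.7361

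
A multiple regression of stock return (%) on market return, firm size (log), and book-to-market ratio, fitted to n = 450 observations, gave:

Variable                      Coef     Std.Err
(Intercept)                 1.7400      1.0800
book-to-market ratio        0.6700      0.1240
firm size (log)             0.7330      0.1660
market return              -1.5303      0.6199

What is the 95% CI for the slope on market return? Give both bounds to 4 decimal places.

(-2.7486, -0.3120)

Read off: b = -1.5303, SE = 0.6199 for market return.
df = n − k − 1 = 450 − 3 − 1 = 446.
t* = t_{0.025, 446} = 1.965297.
Margin = t* × SE = 1.965297 × 0.6199 = 1.218288.
CI: -1.5303 ± 1.218288 → (-2.7486, -0.3120).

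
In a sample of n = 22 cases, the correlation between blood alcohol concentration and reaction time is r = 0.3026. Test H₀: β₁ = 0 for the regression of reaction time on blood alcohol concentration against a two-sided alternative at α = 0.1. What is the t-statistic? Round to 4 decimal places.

t = r·√(n − 2)/√(1 − r²) = 0.3026·√20/√0.908433 = 1.4198.
df = n − 2 = 20.
Two-sided p ≈ 0.1711, which is ≥ 0.1, so fail to reject H₀.
The data do not give significant evidence of a linear association between blood alcohol concentration and reaction time.

t = 1.4198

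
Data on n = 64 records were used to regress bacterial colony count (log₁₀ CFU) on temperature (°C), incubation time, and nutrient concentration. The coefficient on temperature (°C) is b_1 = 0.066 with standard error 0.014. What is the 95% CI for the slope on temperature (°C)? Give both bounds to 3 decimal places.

df = n − k − 1 = 64 − 3 − 1 = 60.
t* = t_{0.025, 60} = 2.000298.
Margin = t* × SE = 2.000298 × 0.014 = 0.02800.
CI: 0.066 ± 0.02800 → (0.038, 0.094).
With 95% confidence, each one-unit increase in temperature (°C) is associated with a change of between 0.038 and 0.094 log₁₀ CFU in bacterial colony count, holding the other predictors fixed.

(0.038, 0.094)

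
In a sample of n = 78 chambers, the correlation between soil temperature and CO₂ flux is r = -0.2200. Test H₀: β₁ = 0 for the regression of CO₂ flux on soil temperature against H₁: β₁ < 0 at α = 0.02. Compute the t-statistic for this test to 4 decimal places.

t = r·√(n − 2)/√(1 − r²) = -0.2200·√76/√0.9516 = -1.9661.
df = n − 2 = 76.
One-sided p ≈ 0.0265, which is ≥ 0.02, so fail to reject H₀.
The data do not give significant evidence of a linear association between soil temperature and CO₂ flux.

t = -1.9661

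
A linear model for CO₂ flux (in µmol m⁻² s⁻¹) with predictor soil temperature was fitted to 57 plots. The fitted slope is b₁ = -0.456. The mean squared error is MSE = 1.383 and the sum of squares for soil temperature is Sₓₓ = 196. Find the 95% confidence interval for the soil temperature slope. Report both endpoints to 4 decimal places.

SE(b₁) = √(MSE/Sₓₓ) = √(1.383/196) = 0.0840007.
df = n − 2 = 55.
t* = t_{0.025, 55} = 2.004045.
Margin = t* × SE = 2.004045 × 0.0840007 = 0.168341.
CI: -0.456 ± 0.168341 → (-0.6243, -0.2877).
With 95% confidence, each one-unit increase in soil temperature is associated with a change of between -0.6243 and -0.2877 µmol m⁻² s⁻¹ in CO₂ flux.

(-0.6243, -0.2877)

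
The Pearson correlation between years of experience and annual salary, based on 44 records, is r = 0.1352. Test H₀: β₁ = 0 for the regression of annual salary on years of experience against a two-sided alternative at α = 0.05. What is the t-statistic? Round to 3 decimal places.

t = r·√(n − 2)/√(1 − r²) = 0.1352·√42/√0.981721 = 0.884.
df = n − 2 = 42.
Two-sided p ≈ 0.3816, which is ≥ 0.05, so fail to reject H₀.
The data do not give significant evidence of a linear association between years of experience and annual salary.

t = 0.884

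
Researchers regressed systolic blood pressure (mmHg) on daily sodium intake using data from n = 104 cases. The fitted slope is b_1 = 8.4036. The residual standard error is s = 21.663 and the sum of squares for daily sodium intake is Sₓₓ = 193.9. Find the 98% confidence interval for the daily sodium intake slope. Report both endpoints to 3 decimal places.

SE(b_1) = s/√Sₓₓ = 21.663/√193.9 = 1.55571.
df = n − 2 = 102.
t* = t_{0.01, 102} = 2.363464.
Margin = t* × SE = 2.363464 × 1.55571 = 3.67687.
CI: 8.4036 ± 3.67687 → (4.727, 12.080).
With 98% confidence, each one-unit increase in daily sodium intake is associated with a change of between 4.727 and 12.080 mmHg in systolic blood pressure.

(4.727, 12.080)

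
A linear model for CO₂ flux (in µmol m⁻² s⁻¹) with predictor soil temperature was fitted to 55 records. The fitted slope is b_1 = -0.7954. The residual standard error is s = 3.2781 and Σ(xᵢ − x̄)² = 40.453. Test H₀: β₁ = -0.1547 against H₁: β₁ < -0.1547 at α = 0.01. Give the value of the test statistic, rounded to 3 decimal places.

t = -1.243

SE(b_1) = s/√Sₓₓ = 3.2781/√40.453 = 0.515403.
t = (-0.7954 − (-0.1547)) / 0.515403 = -1.243.
df = n − 2 = 53.
One-sided p ≈ 0.1097, which is ≥ 0.01, so fail to reject H₀.
The data do not give significant evidence that the true slope on soil temperature is below -0.1547 µmol m⁻² s⁻¹ per unit.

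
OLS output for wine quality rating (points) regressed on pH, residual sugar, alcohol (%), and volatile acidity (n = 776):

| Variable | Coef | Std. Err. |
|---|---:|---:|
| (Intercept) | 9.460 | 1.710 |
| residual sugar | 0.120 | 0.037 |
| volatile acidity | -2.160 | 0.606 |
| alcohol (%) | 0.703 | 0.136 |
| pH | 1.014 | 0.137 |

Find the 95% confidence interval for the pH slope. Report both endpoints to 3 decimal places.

(0.745, 1.283)

Read off: b = 1.014, SE = 0.137 for pH.
df = n − k − 1 = 776 − 4 − 1 = 771.
t* = t_{0.025, 771} = 1.963046.
Margin = t* × SE = 1.963046 × 0.137 = 0.26894.
CI: 1.014 ± 0.26894 → (0.745, 1.283).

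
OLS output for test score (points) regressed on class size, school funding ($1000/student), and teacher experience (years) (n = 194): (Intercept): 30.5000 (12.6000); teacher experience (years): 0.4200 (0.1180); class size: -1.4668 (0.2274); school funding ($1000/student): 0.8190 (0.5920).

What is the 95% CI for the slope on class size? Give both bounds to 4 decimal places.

Read off: b = -1.4668, SE = 0.2274 for class size.
df = n − k − 1 = 194 − 3 − 1 = 190.
t* = t_{0.025, 190} = 1.972528.
Margin = t* × SE = 1.972528 × 0.2274 = 0.448553.
CI: -1.4668 ± 0.448553 → (-1.9154, -1.0182).

(-1.9154, -1.0182)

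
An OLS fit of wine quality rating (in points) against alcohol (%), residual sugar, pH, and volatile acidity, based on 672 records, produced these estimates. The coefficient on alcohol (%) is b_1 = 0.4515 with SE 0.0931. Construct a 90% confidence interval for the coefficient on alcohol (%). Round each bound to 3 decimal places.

df = n − k − 1 = 672 − 4 − 1 = 667.
t* = t_{0.05, 667} = 1.647141.
Margin = t* × SE = 1.647141 × 0.0931 = 0.15335.
CI: 0.4515 ± 0.15335 → (0.298, 0.605).
With 90% confidence, each one-unit increase in alcohol (%) is associated with a change of between 0.298 and 0.605 points in wine quality rating, holding the other predictors fixed.

(0.298, 0.605)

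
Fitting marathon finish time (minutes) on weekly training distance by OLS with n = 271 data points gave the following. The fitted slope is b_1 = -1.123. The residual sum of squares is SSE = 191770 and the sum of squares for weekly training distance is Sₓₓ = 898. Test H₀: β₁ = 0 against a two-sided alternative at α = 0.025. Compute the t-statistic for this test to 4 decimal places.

t = -1.2604

MSE = SSE/(n − 2) = 191770/269 = 712.9.
SE(b_1) = √(MSE/Sₓₓ) = √(712.9/898) = 0.890997.
t = -1.123 / 0.890997 = -1.2604.
df = n − 2 = 269.
Two-sided p ≈ 0.2086, which is ≥ 0.025, so fail to reject H₀.
The data do not give significant evidence of an association between weekly training distance and marathon finish time.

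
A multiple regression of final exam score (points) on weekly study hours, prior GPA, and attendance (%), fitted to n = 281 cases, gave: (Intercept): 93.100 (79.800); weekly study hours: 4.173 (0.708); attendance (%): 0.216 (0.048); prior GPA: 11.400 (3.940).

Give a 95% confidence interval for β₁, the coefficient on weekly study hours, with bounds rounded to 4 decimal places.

(2.7793, 5.5667)

Read off: b = 4.173, SE = 0.708 for weekly study hours.
df = n − k − 1 = 281 − 3 − 1 = 277.
t* = t_{0.025, 277} = 1.968565.
Margin = t* × SE = 1.968565 × 0.708 = 1.393744.
CI: 4.173 ± 1.393744 → (2.7793, 5.5667).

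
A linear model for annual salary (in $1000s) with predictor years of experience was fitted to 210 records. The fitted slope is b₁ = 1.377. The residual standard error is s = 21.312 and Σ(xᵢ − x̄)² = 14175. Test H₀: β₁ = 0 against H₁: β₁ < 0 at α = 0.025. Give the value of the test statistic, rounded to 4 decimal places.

t = 7.6926

SE(b₁) = s/√Sₓₓ = 21.312/√14175 = 0.179004.
t = 1.377 / 0.179004 = 7.6926.
df = n − 2 = 208.
One-sided p ≈ 1.0000, which is ≥ 0.025, so fail to reject H₀.
The data do not give significant evidence that the true slope on years of experience is negative.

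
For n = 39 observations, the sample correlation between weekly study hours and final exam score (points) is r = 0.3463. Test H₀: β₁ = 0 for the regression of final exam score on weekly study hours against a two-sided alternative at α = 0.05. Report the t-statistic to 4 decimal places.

t = 2.2454

t = r·√(n − 2)/√(1 − r²) = 0.3463·√37/√0.880076 = 2.2454.
df = n − 2 = 37.
Two-sided p ≈ 0.0308, which is < 0.05, so reject H₀.
There is evidence of a linear association between weekly study hours and final exam score.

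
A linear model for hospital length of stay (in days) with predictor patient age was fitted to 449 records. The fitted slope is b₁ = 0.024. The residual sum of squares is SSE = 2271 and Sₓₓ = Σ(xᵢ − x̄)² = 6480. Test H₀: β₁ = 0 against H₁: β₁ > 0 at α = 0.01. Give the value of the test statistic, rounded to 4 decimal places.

MSE = SSE/(n − 2) = 2271/447 = 5.08054.
SE(b₁) = √(MSE/Sₓₓ) = √(5.08054/6480) = 0.0280006.
t = 0.024 / 0.0280006 = 0.8571.
df = n − 2 = 447.
One-sided p ≈ 0.1959, which is ≥ 0.01, so fail to reject H₀.
The data do not give significant evidence that the true slope on patient age is positive.

t = 0.8571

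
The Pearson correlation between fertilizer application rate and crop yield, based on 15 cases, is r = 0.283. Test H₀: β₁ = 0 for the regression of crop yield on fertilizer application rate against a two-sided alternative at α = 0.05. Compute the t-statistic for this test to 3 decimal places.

t = r·√(n − 2)/√(1 − r²) = 0.283·√13/√0.919911 = 1.064.
df = n − 2 = 13.
Two-sided p ≈ 0.3068, which is ≥ 0.05, so fail to reject H₀.
The data do not give significant evidence of a linear association between fertilizer application rate and crop yield.

t = 1.064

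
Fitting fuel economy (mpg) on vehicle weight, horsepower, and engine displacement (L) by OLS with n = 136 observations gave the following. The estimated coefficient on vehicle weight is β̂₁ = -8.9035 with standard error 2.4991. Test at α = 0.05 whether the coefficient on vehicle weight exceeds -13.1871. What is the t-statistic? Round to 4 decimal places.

H₀: β₁ = -13.1871 vs H₁: β₁ > -13.1871.
t = (β̂₁ − β₁⁰)/SE = (-8.9035 − (-13.1871)) / 2.4991 = 1.7141.
df = n − k − 1 = 136 − 3 − 1 = 132.
One-sided p ≈ 0.0444, which is < 0.05, so reject H₀.
There is evidence that the true slope on vehicle weight exceeds -13.1871 mpg per unit, holding the other predictors fixed.

t = 1.7141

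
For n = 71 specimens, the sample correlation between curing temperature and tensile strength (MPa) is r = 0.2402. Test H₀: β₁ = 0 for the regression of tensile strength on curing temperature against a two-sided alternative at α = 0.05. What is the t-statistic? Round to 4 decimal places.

t = 2.0554

t = r·√(n − 2)/√(1 − r²) = 0.2402·√69/√0.942304 = 2.0554.
df = n − 2 = 69.
Two-sided p ≈ 0.0436, which is < 0.05, so reject H₀.
There is evidence of a linear association between curing temperature and tensile strength.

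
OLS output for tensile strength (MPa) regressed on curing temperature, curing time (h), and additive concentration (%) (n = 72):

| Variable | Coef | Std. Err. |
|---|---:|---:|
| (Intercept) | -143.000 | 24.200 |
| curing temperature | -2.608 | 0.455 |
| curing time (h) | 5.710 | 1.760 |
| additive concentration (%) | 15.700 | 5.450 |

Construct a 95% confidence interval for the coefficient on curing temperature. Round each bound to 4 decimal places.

(-3.5159, -1.7001)

Read off: b = -2.608, SE = 0.455 for curing temperature.
df = n − k − 1 = 72 − 3 − 1 = 68.
t* = t_{0.025, 68} = 1.995469.
Margin = t* × SE = 1.995469 × 0.455 = 0.907938.
CI: -2.608 ± 0.907938 → (-3.5159, -1.7001).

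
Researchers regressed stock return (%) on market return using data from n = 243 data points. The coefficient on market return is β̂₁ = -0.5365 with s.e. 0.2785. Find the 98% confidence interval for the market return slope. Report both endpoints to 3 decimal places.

(-1.189, 0.116)

df = n − 2 = 243 − 2 = 241.
t* = t_{0.01, 241} = 2.34192.
Margin = t* × SE = 2.34192 × 0.2785 = 0.65222.
CI: -0.5365 ± 0.65222 → (-1.189, 0.116).
With 98% confidence, each one-unit increase in market return is associated with a change of between -1.189 and 0.116 % in stock return.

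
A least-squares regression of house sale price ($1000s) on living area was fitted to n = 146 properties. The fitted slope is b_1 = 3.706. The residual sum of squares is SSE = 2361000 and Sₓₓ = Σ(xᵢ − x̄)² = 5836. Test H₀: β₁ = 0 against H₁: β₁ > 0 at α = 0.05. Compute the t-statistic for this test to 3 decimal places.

MSE = SSE/(n − 2) = 2361000/144 = 16395.8.
SE(b_1) = √(MSE/Sₓₓ) = √(16395.8/5836) = 1.67614.
t = 3.706 / 1.67614 = 2.211.
df = n − 2 = 144.
One-sided p ≈ 0.0143, which is < 0.05, so reject H₀.
There is evidence that the true slope on living area is positive.

t = 2.211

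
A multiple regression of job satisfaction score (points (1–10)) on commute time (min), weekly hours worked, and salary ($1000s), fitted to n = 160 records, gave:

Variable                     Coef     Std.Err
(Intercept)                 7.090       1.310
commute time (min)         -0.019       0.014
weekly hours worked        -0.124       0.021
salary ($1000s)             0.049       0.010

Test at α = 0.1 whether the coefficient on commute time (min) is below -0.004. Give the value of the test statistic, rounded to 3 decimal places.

t = -1.071

Read off: b = -0.019, SE = 0.014 for commute time (min).
H₀: β₁ = -0.004 vs H₁: β₁ < -0.004.
t = (-0.019 − (-0.004)) / 0.014 = -1.071.
df = n − k − 1 = 160 − 3 − 1 = 156.
One-sided p ≈ 0.1428, which is ≥ 0.1, so fail to reject H₀.
The data do not give significant evidence that the true slope on commute time (min) is below -0.004 points (1–10) per unit, holding the other predictors fixed.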